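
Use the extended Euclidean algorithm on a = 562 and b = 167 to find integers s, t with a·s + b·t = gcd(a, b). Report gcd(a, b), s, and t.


Euclidean algorithm on (562, 167) — divide until remainder is 0:
  562 = 3 · 167 + 61
  167 = 2 · 61 + 45
  61 = 1 · 45 + 16
  45 = 2 · 16 + 13
  16 = 1 · 13 + 3
  13 = 4 · 3 + 1
  3 = 3 · 1 + 0
gcd(562, 167) = 1.
Track Bezout coefficients alongside the remainders: start with r₀ = 562 = a·1 + b·0 (s = 1, t = 0) and r₁ = 167 = a·0 + b·1 (s = 0, t = 1); each new remainder r_{k+1} = r_{k-1} − q_k·r_k inherits s_{k+1} = s_{k-1} − q_k·s_k, t_{k+1} = t_{k-1} − q_k·t_k, so r_k = a·s_k + b·t_k at every step:
  q = 3: r = 61, s = 1 − 3·0 = 1, t = 0 − 3·1 = -3  (check: 562·1 + 167·(-3) = 61)
  q = 2: r = 45, s = 0 − 2·1 = -2, t = 1 − 2·(-3) = 7  (check: 562·(-2) + 167·7 = 45)
  q = 1: r = 16, s = 1 − 1·(-2) = 3, t = -3 − 1·7 = -10  (check: 562·3 + 167·(-10) = 16)
  q = 2: r = 13, s = -2 − 2·3 = -8, t = 7 − 2·(-10) = 27  (check: 562·(-8) + 167·27 = 13)
  q = 1: r = 3, s = 3 − 1·(-8) = 11, t = -10 − 1·27 = -37  (check: 562·11 + 167·(-37) = 3)
  q = 4: r = 1, s = -8 − 4·11 = -52, t = 27 − 4·(-37) = 175  (check: 562·(-52) + 167·175 = 1)
The row with r = 1 (the gcd) gives the Bezout coefficients s = -52, t = 175.
Result: 562 · (-52) + 167 · (175) = 1.

gcd(562, 167) = 1; s = -52, t = 175 (check: 562·(-52) + 167·175 = 1).


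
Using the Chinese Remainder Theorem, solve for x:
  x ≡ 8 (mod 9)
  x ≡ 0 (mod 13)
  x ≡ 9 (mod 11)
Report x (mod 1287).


Moduli 9, 13, 11 are pairwise coprime; by CRT there is a unique solution modulo M = 9 · 13 · 11 = 1287.
Solve pairwise, accumulating the modulus:
  Start with x ≡ 8 (mod 9).
  Combine with x ≡ 0 (mod 13): since gcd(9, 13) = 1, we get a unique residue mod 117.
    Write x = 8 + 9·t and substitute into x ≡ 0 (mod 13): 9·t ≡ 0 − 8 = -8 (mod 13).
    Reduce coefficients mod 13: 9·t ≡ 5 (mod 13).
    The inverse of 9 mod 13 is 3 (since 9·3 = 27 = 2·13 + 1), so t ≡ 3·5 = 15 ≡ 2 (mod 13).
    Then x = 8 + 9·2 = 26, valid modulo lcm(9, 13) = 117: x ≡ 26 (mod 117).
  Combine with x ≡ 9 (mod 11): since gcd(117, 11) = 1, we get a unique residue mod 1287.
    Write x = 26 + 117·t and substitute into x ≡ 9 (mod 11): 117·t ≡ 9 − 26 = -17 (mod 11).
    Reduce coefficients mod 11: 7·t ≡ 5 (mod 11).
    The inverse of 7 mod 11 is 8 (since 7·8 = 56 = 5·11 + 1), so t ≡ 8·5 = 40 ≡ 7 (mod 11).
    Then x = 26 + 117·7 = 845, valid modulo lcm(117, 11) = 1287: x ≡ 845 (mod 1287).
Verify: 845 mod 9 = 8 ✓, 845 mod 13 = 0 ✓, 845 mod 11 = 9 ✓.

x ≡ 845 (mod 1287).


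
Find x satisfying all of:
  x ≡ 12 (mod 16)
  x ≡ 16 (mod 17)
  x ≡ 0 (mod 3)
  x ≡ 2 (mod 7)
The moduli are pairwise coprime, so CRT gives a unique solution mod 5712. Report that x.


Product of moduli M = 16 · 17 · 3 · 7 = 5712.
Merge one congruence at a time:
  Start: x ≡ 12 (mod 16).
  Combine with x ≡ 16 (mod 17); new modulus lcm = 272.
    Write x = 12 + 16·t and substitute into x ≡ 16 (mod 17): 16·t ≡ 16 − 12 = 4 (mod 17).
    The inverse of 16 mod 17 is 16 (since 16·16 = 256 = 15·17 + 1), so t ≡ 16·4 = 64 ≡ 13 (mod 17).
    Then x = 12 + 16·13 = 220, valid modulo lcm(16, 17) = 272: x ≡ 220 (mod 272).
  Combine with x ≡ 0 (mod 3); new modulus lcm = 816.
    Write x = 220 + 272·t and substitute into x ≡ 0 (mod 3): 272·t ≡ 0 − 220 = -220 (mod 3).
    Reduce coefficients mod 3: 2·t ≡ 2 (mod 3).
    The inverse of 2 mod 3 is 2 (since 2·2 = 4 = 1·3 + 1), so t ≡ 2·2 = 4 ≡ 1 (mod 3).
    Then x = 220 + 272·1 = 492, valid modulo lcm(272, 3) = 816: x ≡ 492 (mod 816).
  Combine with x ≡ 2 (mod 7); new modulus lcm = 5712.
    Write x = 492 + 816·t and substitute into x ≡ 2 (mod 7): 816·t ≡ 2 − 492 = -490 (mod 7).
    Reduce coefficients mod 7: 4·t ≡ 0 (mod 7).
    The inverse of 4 mod 7 is 2 (since 4·2 = 8 = 1·7 + 1), so t ≡ 2·0 = 0 ≡ 0 (mod 7).
    Then x = 492 + 816·0 = 492, valid modulo lcm(816, 7) = 5712: x ≡ 492 (mod 5712).
Verify against each original: 492 mod 16 = 12, 492 mod 17 = 16, 492 mod 3 = 0, 492 mod 7 = 2.

x ≡ 492 (mod 5712).


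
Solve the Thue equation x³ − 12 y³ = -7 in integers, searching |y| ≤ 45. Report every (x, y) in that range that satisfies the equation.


The equation is x³ - 12y³ = -7. For fixed y, x³ = 12·y³ − 7, so a solution requires the RHS to be a perfect cube.
Strategy: iterate y from -45 to 45, compute RHS = 12·y³ − 7, and check whether it is a (positive or negative) perfect cube.
Check small values of y:
  y = 0: RHS = -7 is not a perfect cube.
  y = 1: RHS = 5 is not a perfect cube.
  y = -1: RHS = -19 is not a perfect cube.
  y = 2: RHS = 89 is not a perfect cube.
  y = -2: RHS = -103 is not a perfect cube.
  y = 3: RHS = 317 is not a perfect cube.
  y = -3: RHS = -331 is not a perfect cube.
Continuing the search up to |y| = 45 finds no solutions either.
No (x, y) in the scanned range satisfies the equation.

No integer solutions with |y| ≤ 45.


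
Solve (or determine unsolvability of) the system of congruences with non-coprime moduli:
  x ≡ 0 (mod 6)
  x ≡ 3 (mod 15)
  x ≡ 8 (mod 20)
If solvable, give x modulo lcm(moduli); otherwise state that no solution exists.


Moduli 6, 15, 20 are not pairwise coprime, so CRT works modulo lcm(m_i) when all pairwise compatibility conditions hold.
Pairwise compatibility: gcd(m_i, m_j) must divide a_i - a_j for every pair.
Merge one congruence at a time:
  Start: x ≡ 0 (mod 6).
  Combine with x ≡ 3 (mod 15): gcd(6, 15) = 3; 3 - 0 = 3, which IS divisible by 3, so compatible.
    Write x = 0 + 6·t and substitute into x ≡ 3 (mod 15): 6·t ≡ 3 − 0 = 3 (mod 15).
    Divide the congruence (and modulus) by g = 3: 2·t ≡ 1 (mod 5).
    The inverse of 2 mod 5 is 3 (since 2·3 = 6 = 1·5 + 1), so t ≡ 3·1 = 3 ≡ 3 (mod 5).
    Then x = 0 + 6·3 = 18, valid modulo lcm(6, 15) = 30: x ≡ 18 (mod 30).
  Combine with x ≡ 8 (mod 20): gcd(30, 20) = 10; 8 - 18 = -10, which IS divisible by 10, so compatible.
    Write x = 18 + 30·t and substitute into x ≡ 8 (mod 20): 30·t ≡ 8 − 18 = -10 (mod 20).
    Divide the congruence (and modulus) by g = 10: 3·t ≡ -1 (mod 2).
    Reduce coefficients mod 2: 1·t ≡ 1 (mod 2).
    So t ≡ 1 (mod 2).
    Then x = 18 + 30·1 = 48, valid modulo lcm(30, 20) = 60: x ≡ 48 (mod 60).
Verify: 48 mod 6 = 0, 48 mod 15 = 3, 48 mod 20 = 8.

x ≡ 48 (mod 60).


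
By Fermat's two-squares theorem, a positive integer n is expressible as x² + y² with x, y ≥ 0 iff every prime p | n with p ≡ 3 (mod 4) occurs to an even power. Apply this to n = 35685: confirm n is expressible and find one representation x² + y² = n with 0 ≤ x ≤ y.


Step 1: Factor n = 35685 = 3^2 · 5 · 13 · 61.
Step 2: Check the mod-4 condition on each prime factor: 3 ≡ 3 (mod 4), exponent 2 (must be even); 5 ≡ 1 (mod 4), exponent 1; 13 ≡ 1 (mod 4), exponent 1; 61 ≡ 1 (mod 4), exponent 1.
All primes ≡ 3 (mod 4) appear to even exponent (or don't appear), so by the two-squares theorem n IS expressible as a sum of two squares.
Step 3: Build a representation. Group n = k² · m with k = 3 and m = 5 · 13 · 61 = 3965 (a product of primes ≡ 1 (mod 4)); a representation of m scales to one of n via (k·x)² + (k·y)² = k²(x² + y²). Each prime p ≡ 1 (mod 4) is itself a sum of two squares; find a² by testing p − a² for a perfect square:
  5: 5 − 1² = 4 = 2² ⇒ 5 = 1² + 2².
  13: 13 − 1² = 12, 13 − 2² = 9 = 3² ⇒ 13 = 2² + 3².
  61: 61 − 1² = 60, 61 − 2² = 57, 61 − 3² = 52, 61 − 4² = 45, 61 − 5² = 36 = 6² ⇒ 61 = 5² + 6².
  Combine using the Brahmagupta–Fibonacci identity (a² + b²)(c² + d²) = (ac − bd)² + (ad + bc)² = (ac + bd)² + (ad − bc)²:
  5 · 13 = 65: from (1² + 2²)(2² + 3²), take (1·2 − 2·3, 1·3 + 2·2) = (2 − 6, 3 + 4) = (-4, 7); dropping signs (only squares matter) gives (4, 7); check 4² + 7² = 16 + 49 = 65 ✓.
  65 · 61 = 3965: from (4² + 7²)(5² + 6²), take (4·5 − 7·6, 4·6 + 7·5) = (20 − 42, 24 + 35) = (-22, 59); dropping signs (only squares matter) gives (22, 59); check 22² + 59² = 484 + 3481 = 3965 ✓.
  Scale by k = 3: (3·22, 3·59) = (66, 177).
Step 4: Order so x ≤ y and verify: 66² + 177² = 4356 + 31329 = 35685 = n. ✓

n = 35685 = 66² + 177² (one valid representation with x ≤ y).


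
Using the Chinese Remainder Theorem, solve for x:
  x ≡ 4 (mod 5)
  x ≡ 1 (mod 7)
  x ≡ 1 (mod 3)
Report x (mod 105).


Moduli 5, 7, 3 are pairwise coprime; by CRT there is a unique solution modulo M = 5 · 7 · 3 = 105.
Solve pairwise, accumulating the modulus:
  Start with x ≡ 4 (mod 5).
  Combine with x ≡ 1 (mod 7): since gcd(5, 7) = 1, we get a unique residue mod 35.
    Write x = 4 + 5·t and substitute into x ≡ 1 (mod 7): 5·t ≡ 1 − 4 = -3 (mod 7).
    Reduce coefficients mod 7: 5·t ≡ 4 (mod 7).
    The inverse of 5 mod 7 is 3 (since 5·3 = 15 = 2·7 + 1), so t ≡ 3·4 = 12 ≡ 5 (mod 7).
    Then x = 4 + 5·5 = 29, valid modulo lcm(5, 7) = 35: x ≡ 29 (mod 35).
  Combine with x ≡ 1 (mod 3): since gcd(35, 3) = 1, we get a unique residue mod 105.
    Write x = 29 + 35·t and substitute into x ≡ 1 (mod 3): 35·t ≡ 1 − 29 = -28 (mod 3).
    Reduce coefficients mod 3: 2·t ≡ 2 (mod 3).
    The inverse of 2 mod 3 is 2 (since 2·2 = 4 = 1·3 + 1), so t ≡ 2·2 = 4 ≡ 1 (mod 3).
    Then x = 29 + 35·1 = 64, valid modulo lcm(35, 3) = 105: x ≡ 64 (mod 105).
Verify: 64 mod 5 = 4 ✓, 64 mod 7 = 1 ✓, 64 mod 3 = 1 ✓.

x ≡ 64 (mod 105).


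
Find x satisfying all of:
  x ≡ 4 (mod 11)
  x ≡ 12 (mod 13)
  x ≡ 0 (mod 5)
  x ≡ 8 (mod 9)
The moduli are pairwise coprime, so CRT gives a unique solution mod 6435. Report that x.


Product of moduli M = 11 · 13 · 5 · 9 = 6435.
Merge one congruence at a time:
  Start: x ≡ 4 (mod 11).
  Combine with x ≡ 12 (mod 13); new modulus lcm = 143.
    Write x = 4 + 11·t and substitute into x ≡ 12 (mod 13): 11·t ≡ 12 − 4 = 8 (mod 13).
    The inverse of 11 mod 13 is 6 (since 11·6 = 66 = 5·13 + 1), so t ≡ 6·8 = 48 ≡ 9 (mod 13).
    Then x = 4 + 11·9 = 103, valid modulo lcm(11, 13) = 143: x ≡ 103 (mod 143).
  Combine with x ≡ 0 (mod 5); new modulus lcm = 715.
    Write x = 103 + 143·t and substitute into x ≡ 0 (mod 5): 143·t ≡ 0 − 103 = -103 (mod 5).
    Reduce coefficients mod 5: 3·t ≡ 2 (mod 5).
    The inverse of 3 mod 5 is 2 (since 3·2 = 6 = 1·5 + 1), so t ≡ 2·2 = 4 ≡ 4 (mod 5).
    Then x = 103 + 143·4 = 675, valid modulo lcm(143, 5) = 715: x ≡ 675 (mod 715).
  Combine with x ≡ 8 (mod 9); new modulus lcm = 6435.
    Write x = 675 + 715·t and substitute into x ≡ 8 (mod 9): 715·t ≡ 8 − 675 = -667 (mod 9).
    Reduce coefficients mod 9: 4·t ≡ 8 (mod 9).
    The inverse of 4 mod 9 is 7 (since 4·7 = 28 = 3·9 + 1), so t ≡ 7·8 = 56 ≡ 2 (mod 9).
    Then x = 675 + 715·2 = 2105, valid modulo lcm(715, 9) = 6435: x ≡ 2105 (mod 6435).
Verify against each original: 2105 mod 11 = 4, 2105 mod 13 = 12, 2105 mod 5 = 0, 2105 mod 9 = 8.

x ≡ 2105 (mod 6435).


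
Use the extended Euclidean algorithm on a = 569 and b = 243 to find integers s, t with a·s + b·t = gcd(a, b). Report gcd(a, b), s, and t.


Euclidean algorithm on (569, 243) — divide until remainder is 0:
  569 = 2 · 243 + 83
  243 = 2 · 83 + 77
  83 = 1 · 77 + 6
  77 = 12 · 6 + 5
  6 = 1 · 5 + 1
  5 = 5 · 1 + 0
gcd(569, 243) = 1.
Track Bezout coefficients alongside the remainders: start with r₀ = 569 = a·1 + b·0 (s = 1, t = 0) and r₁ = 243 = a·0 + b·1 (s = 0, t = 1); each new remainder r_{k+1} = r_{k-1} − q_k·r_k inherits s_{k+1} = s_{k-1} − q_k·s_k, t_{k+1} = t_{k-1} − q_k·t_k, so r_k = a·s_k + b·t_k at every step:
  q = 2: r = 83, s = 1 − 2·0 = 1, t = 0 − 2·1 = -2  (check: 569·1 + 243·(-2) = 83)
  q = 2: r = 77, s = 0 − 2·1 = -2, t = 1 − 2·(-2) = 5  (check: 569·(-2) + 243·5 = 77)
  q = 1: r = 6, s = 1 − 1·(-2) = 3, t = -2 − 1·5 = -7  (check: 569·3 + 243·(-7) = 6)
  q = 12: r = 5, s = -2 − 12·3 = -38, t = 5 − 12·(-7) = 89  (check: 569·(-38) + 243·89 = 5)
  q = 1: r = 1, s = 3 − 1·(-38) = 41, t = -7 − 1·89 = -96  (check: 569·41 + 243·(-96) = 1)
The row with r = 1 (the gcd) gives the Bezout coefficients s = 41, t = -96.
Result: 569 · (41) + 243 · (-96) = 1.

gcd(569, 243) = 1; s = 41, t = -96 (check: 569·41 + 243·(-96) = 1).


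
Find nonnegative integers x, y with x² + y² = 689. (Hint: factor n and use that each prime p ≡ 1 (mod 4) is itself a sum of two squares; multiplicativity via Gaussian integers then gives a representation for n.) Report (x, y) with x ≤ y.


Step 1: Factor n = 689 = 13 · 53.
Step 2: Check the mod-4 condition on each prime factor: 13 ≡ 1 (mod 4), exponent 1; 53 ≡ 1 (mod 4), exponent 1.
All primes ≡ 3 (mod 4) appear to even exponent (or don't appear), so by the two-squares theorem n IS expressible as a sum of two squares.
Step 3: Build a representation. Here n = 13 · 53 is a product of primes ≡ 1 (mod 4). Each prime p ≡ 1 (mod 4) is itself a sum of two squares; find a² by testing p − a² for a perfect square:
  13: 13 − 1² = 12, 13 − 2² = 9 = 3² ⇒ 13 = 2² + 3².
  53: 53 − 1² = 52, 53 − 2² = 49 = 7² ⇒ 53 = 2² + 7².
  Combine using the Brahmagupta–Fibonacci identity (a² + b²)(c² + d²) = (ac − bd)² + (ad + bc)² = (ac + bd)² + (ad − bc)²:
  13 · 53 = 689: from (2² + 3²)(2² + 7²), take (2·2 − 3·7, 2·7 + 3·2) = (4 − 21, 14 + 6) = (-17, 20); dropping signs (only squares matter) gives (17, 20); check 17² + 20² = 289 + 400 = 689 ✓.
Step 4: Order so x ≤ y and verify: 17² + 20² = 289 + 400 = 689 = n. ✓

n = 689 = 17² + 20² (one valid representation with x ≤ y).


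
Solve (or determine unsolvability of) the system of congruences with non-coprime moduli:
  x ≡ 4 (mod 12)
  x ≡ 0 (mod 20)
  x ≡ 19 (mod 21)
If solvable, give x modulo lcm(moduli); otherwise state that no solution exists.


Moduli 12, 20, 21 are not pairwise coprime, so CRT works modulo lcm(m_i) when all pairwise compatibility conditions hold.
Pairwise compatibility: gcd(m_i, m_j) must divide a_i - a_j for every pair.
Merge one congruence at a time:
  Start: x ≡ 4 (mod 12).
  Combine with x ≡ 0 (mod 20): gcd(12, 20) = 4; 0 - 4 = -4, which IS divisible by 4, so compatible.
    Write x = 4 + 12·t and substitute into x ≡ 0 (mod 20): 12·t ≡ 0 − 4 = -4 (mod 20).
    Divide the congruence (and modulus) by g = 4: 3·t ≡ -1 (mod 5).
    Reduce coefficients mod 5: 3·t ≡ 4 (mod 5).
    The inverse of 3 mod 5 is 2 (since 3·2 = 6 = 1·5 + 1), so t ≡ 2·4 = 8 ≡ 3 (mod 5).
    Then x = 4 + 12·3 = 40, valid modulo lcm(12, 20) = 60: x ≡ 40 (mod 60).
  Combine with x ≡ 19 (mod 21): gcd(60, 21) = 3; 19 - 40 = -21, which IS divisible by 3, so compatible.
    Write x = 40 + 60·t and substitute into x ≡ 19 (mod 21): 60·t ≡ 19 − 40 = -21 (mod 21).
    Divide the congruence (and modulus) by g = 3: 20·t ≡ -7 (mod 7).
    Reduce coefficients mod 7: 6·t ≡ 0 (mod 7).
    The inverse of 6 mod 7 is 6 (since 6·6 = 36 = 5·7 + 1), so t ≡ 6·0 = 0 ≡ 0 (mod 7).
    Then x = 40 + 60·0 = 40, valid modulo lcm(60, 21) = 420: x ≡ 40 (mod 420).
Verify: 40 mod 12 = 4, 40 mod 20 = 0, 40 mod 21 = 19.

x ≡ 40 (mod 420).


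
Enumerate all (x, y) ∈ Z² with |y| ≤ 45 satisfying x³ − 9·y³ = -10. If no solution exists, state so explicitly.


The equation is x³ - 9y³ = -10. For fixed y, x³ = 9·y³ − 10, so a solution requires the RHS to be a perfect cube.
Strategy: iterate y from -45 to 45, compute RHS = 9·y³ − 10, and check whether it is a (positive or negative) perfect cube.
Check small values of y:
  y = 0: RHS = -10 is not a perfect cube.
  y = 1: RHS = -1 = (-1)³ ⇒ x = -1 works.
  y = -1: RHS = -19 is not a perfect cube.
  y = 2: RHS = 62 is not a perfect cube.
  y = -2: RHS = -82 is not a perfect cube.
  y = 3: RHS = 233 is not a perfect cube.
  y = -3: RHS = -253 is not a perfect cube.
Continuing the search up to |y| = 45 finds no further solutions beyond those listed.
Collected solutions: (-1, 1).

Solutions (with |y| ≤ 45): (-1, 1).


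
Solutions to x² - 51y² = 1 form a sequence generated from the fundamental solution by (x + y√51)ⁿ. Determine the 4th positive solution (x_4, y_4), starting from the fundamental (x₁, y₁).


Step 1: Find the fundamental solution (x₁, y₁) of x² - 51y² = 1.
  Expand √51 as a continued fraction. a₀ = ⌊√51⌋ = 7; iterate m_{k+1} = d_k·a_k − m_k, d_{k+1} = (51 − m_{k+1}²)/d_k, a_{k+1} = ⌊(a₀ + m_{k+1})/d_{k+1}⌋ (starting m₀ = 0, d₀ = 1), with convergents p_k = a_k·p_{k-1} + p_{k-2}, q_k = a_k·q_{k-1} + q_{k-2} (p₋₁ = 1, q₋₁ = 0):
  k = 0: a₀ = 7; p₀/q₀ = 7/1; p₀² − 51·q₀² = 49 − 51 = -2.
  k = 1: m = 7, d = 2, a = ⌊(7 + 7)/2⌋ = 7; p/q = (7·7 + 1)/(7·1 + 0) = 50/7; p² − 51·q² = 2500 − 2499 = 1.
  The first convergent with p² − 51·q² = 1 gives the fundamental solution (x₁, y₁) = (50, 7).
Step 2: Apply the recurrence (x_{n+1}, y_{n+1}) = (x₁x_n + 51y₁y_n, x₁y_n + y₁x_n) repeatedly.
  From (x_1, y_1) = (50, 7): x_2 = 50·50 + 51·7·7 = 4999; y_2 = 50·7 + 7·50 = 700.
  From (x_2, y_2) = (4999, 700): x_3 = 50·4999 + 51·7·700 = 499850; y_3 = 50·700 + 7·4999 = 69993.
  From (x_3, y_3) = (499850, 69993): x_4 = 50·499850 + 51·7·69993 = 49980001; y_4 = 50·69993 + 7·499850 = 6998600.
Step 3: Verify x_4² - 51·y_4² = 2498000499960001 - 2498000499960000 = 1 (should be 1). ✓

(x_1, y_1) = (50, 7); (x_4, y_4) = (49980001, 6998600).


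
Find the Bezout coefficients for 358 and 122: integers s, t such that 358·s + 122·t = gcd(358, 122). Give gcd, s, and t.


Euclidean algorithm on (358, 122) — divide until remainder is 0:
  358 = 2 · 122 + 114
  122 = 1 · 114 + 8
  114 = 14 · 8 + 2
  8 = 4 · 2 + 0
gcd(358, 122) = 2.
Track Bezout coefficients alongside the remainders: start with r₀ = 358 = a·1 + b·0 (s = 1, t = 0) and r₁ = 122 = a·0 + b·1 (s = 0, t = 1); each new remainder r_{k+1} = r_{k-1} − q_k·r_k inherits s_{k+1} = s_{k-1} − q_k·s_k, t_{k+1} = t_{k-1} − q_k·t_k, so r_k = a·s_k + b·t_k at every step:
  q = 2: r = 114, s = 1 − 2·0 = 1, t = 0 − 2·1 = -2  (check: 358·1 + 122·(-2) = 114)
  q = 1: r = 8, s = 0 − 1·1 = -1, t = 1 − 1·(-2) = 3  (check: 358·(-1) + 122·3 = 8)
  q = 14: r = 2, s = 1 − 14·(-1) = 15, t = -2 − 14·3 = -44  (check: 358·15 + 122·(-44) = 2)
The row with r = 2 (the gcd) gives the Bezout coefficients s = 15, t = -44.
Result: 358 · (15) + 122 · (-44) = 2.

gcd(358, 122) = 2; s = 15, t = -44 (check: 358·15 + 122·(-44) = 2).


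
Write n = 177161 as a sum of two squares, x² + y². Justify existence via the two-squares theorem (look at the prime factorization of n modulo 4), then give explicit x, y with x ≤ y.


Step 1: Factor n = 177161 = 29 · 41 · 149.
Step 2: Check the mod-4 condition on each prime factor: 29 ≡ 1 (mod 4), exponent 1; 41 ≡ 1 (mod 4), exponent 1; 149 ≡ 1 (mod 4), exponent 1.
All primes ≡ 3 (mod 4) appear to even exponent (or don't appear), so by the two-squares theorem n IS expressible as a sum of two squares.
Step 3: Build a representation. Here n = 29 · 41 · 149 is a product of primes ≡ 1 (mod 4). Each prime p ≡ 1 (mod 4) is itself a sum of two squares; find a² by testing p − a² for a perfect square:
  29: 29 − 1² = 28, 29 − 2² = 25 = 5² ⇒ 29 = 2² + 5².
  41: 41 − 1² = 40, 41 − 2² = 37, 41 − 3² = 32, 41 − 4² = 25 = 5² ⇒ 41 = 4² + 5².
  149: 149 − 1² = 148, 149 − 2² = 145, 149 − 3² = 140, 149 − 4² = 133, 149 − 5² = 124, 149 − 6² = 113, 149 − 7² = 100 = 10² ⇒ 149 = 7² + 10².
  Combine using the Brahmagupta–Fibonacci identity (a² + b²)(c² + d²) = (ac − bd)² + (ad + bc)² = (ac + bd)² + (ad − bc)²:
  29 · 41 = 1189: from (2² + 5²)(4² + 5²), take (2·4 − 5·5, 2·5 + 5·4) = (8 − 25, 10 + 20) = (-17, 30); dropping signs (only squares matter) gives (17, 30); check 17² + 30² = 289 + 900 = 1189 ✓.
  1189 · 149 = 177161: from (17² + 30²)(7² + 10²), take (17·7 − 30·10, 17·10 + 30·7) = (119 − 300, 170 + 210) = (-181, 380); dropping signs (only squares matter) gives (181, 380); check 181² + 380² = 32761 + 144400 = 177161 ✓.
Step 4: Order so x ≤ y and verify: 181² + 380² = 32761 + 144400 = 177161 = n. ✓

n = 177161 = 181² + 380² (one valid representation with x ≤ y).


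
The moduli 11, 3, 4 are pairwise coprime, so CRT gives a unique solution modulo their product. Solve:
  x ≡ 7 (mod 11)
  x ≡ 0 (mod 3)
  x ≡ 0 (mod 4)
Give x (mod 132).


Moduli 11, 3, 4 are pairwise coprime; by CRT there is a unique solution modulo M = 11 · 3 · 4 = 132.
Solve pairwise, accumulating the modulus:
  Start with x ≡ 7 (mod 11).
  Combine with x ≡ 0 (mod 3): since gcd(11, 3) = 1, we get a unique residue mod 33.
    Write x = 7 + 11·t and substitute into x ≡ 0 (mod 3): 11·t ≡ 0 − 7 = -7 (mod 3).
    Reduce coefficients mod 3: 2·t ≡ 2 (mod 3).
    The inverse of 2 mod 3 is 2 (since 2·2 = 4 = 1·3 + 1), so t ≡ 2·2 = 4 ≡ 1 (mod 3).
    Then x = 7 + 11·1 = 18, valid modulo lcm(11, 3) = 33: x ≡ 18 (mod 33).
  Combine with x ≡ 0 (mod 4): since gcd(33, 4) = 1, we get a unique residue mod 132.
    Write x = 18 + 33·t and substitute into x ≡ 0 (mod 4): 33·t ≡ 0 − 18 = -18 (mod 4).
    Reduce coefficients mod 4: 1·t ≡ 2 (mod 4).
    So t ≡ 2 (mod 4).
    Then x = 18 + 33·2 = 84, valid modulo lcm(33, 4) = 132: x ≡ 84 (mod 132).
Verify: 84 mod 11 = 7 ✓, 84 mod 3 = 0 ✓, 84 mod 4 = 0 ✓.

x ≡ 84 (mod 132).


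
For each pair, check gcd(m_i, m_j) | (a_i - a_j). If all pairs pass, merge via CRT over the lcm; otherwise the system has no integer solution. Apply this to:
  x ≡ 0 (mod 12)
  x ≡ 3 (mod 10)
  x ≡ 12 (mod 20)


Moduli 12, 10, 20 are not pairwise coprime, so CRT works modulo lcm(m_i) when all pairwise compatibility conditions hold.
Pairwise compatibility: gcd(m_i, m_j) must divide a_i - a_j for every pair.
Merge one congruence at a time:
  Start: x ≡ 0 (mod 12).
  Combine with x ≡ 3 (mod 10): gcd(12, 10) = 2, and 3 - 0 = 3 is NOT divisible by 2.
    ⇒ system is inconsistent (no integer solution).

No solution (the system is inconsistent).


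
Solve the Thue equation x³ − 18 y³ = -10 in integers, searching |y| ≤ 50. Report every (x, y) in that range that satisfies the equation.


The equation is x³ - 18y³ = -10. For fixed y, x³ = 18·y³ − 10, so a solution requires the RHS to be a perfect cube.
Strategy: iterate y from -50 to 50, compute RHS = 18·y³ − 10, and check whether it is a (positive or negative) perfect cube.
Check small values of y:
  y = 0: RHS = -10 is not a perfect cube.
  y = 1: RHS = 8 = (2)³ ⇒ x = 2 works.
  y = -1: RHS = -28 is not a perfect cube.
  y = 2: RHS = 134 is not a perfect cube.
  y = -2: RHS = -154 is not a perfect cube.
  y = 3: RHS = 476 is not a perfect cube.
  y = -3: RHS = -496 is not a perfect cube.
Continuing the search up to |y| = 50 finds no further solutions beyond those listed.
Collected solutions: (2, 1).

Solutions (with |y| ≤ 50): (2, 1).


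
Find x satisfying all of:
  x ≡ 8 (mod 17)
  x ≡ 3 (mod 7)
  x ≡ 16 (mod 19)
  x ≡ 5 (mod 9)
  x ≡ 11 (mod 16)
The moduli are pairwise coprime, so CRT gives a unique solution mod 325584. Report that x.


Product of moduli M = 17 · 7 · 19 · 9 · 16 = 325584.
Merge one congruence at a time:
  Start: x ≡ 8 (mod 17).
  Combine with x ≡ 3 (mod 7); new modulus lcm = 119.
    Write x = 8 + 17·t and substitute into x ≡ 3 (mod 7): 17·t ≡ 3 − 8 = -5 (mod 7).
    Reduce coefficients mod 7: 3·t ≡ 2 (mod 7).
    The inverse of 3 mod 7 is 5 (since 3·5 = 15 = 2·7 + 1), so t ≡ 5·2 = 10 ≡ 3 (mod 7).
    Then x = 8 + 17·3 = 59, valid modulo lcm(17, 7) = 119: x ≡ 59 (mod 119).
  Combine with x ≡ 16 (mod 19); new modulus lcm = 2261.
    Write x = 59 + 119·t and substitute into x ≡ 16 (mod 19): 119·t ≡ 16 − 59 = -43 (mod 19).
    Reduce coefficients mod 19: 5·t ≡ 14 (mod 19).
    The inverse of 5 mod 19 is 4 (since 5·4 = 20 = 1·19 + 1), so t ≡ 4·14 = 56 ≡ 18 (mod 19).
    Then x = 59 + 119·18 = 2201, valid modulo lcm(119, 19) = 2261: x ≡ 2201 (mod 2261).
  Combine with x ≡ 5 (mod 9); new modulus lcm = 20349.
    Write x = 2201 + 2261·t and substitute into x ≡ 5 (mod 9): 2261·t ≡ 5 − 2201 = -2196 (mod 9).
    Reduce coefficients mod 9: 2·t ≡ 0 (mod 9).
    The inverse of 2 mod 9 is 5 (since 2·5 = 10 = 1·9 + 1), so t ≡ 5·0 = 0 ≡ 0 (mod 9).
    Then x = 2201 + 2261·0 = 2201, valid modulo lcm(2261, 9) = 20349: x ≡ 2201 (mod 20349).
  Combine with x ≡ 11 (mod 16); new modulus lcm = 325584.
    Write x = 2201 + 20349·t and substitute into x ≡ 11 (mod 16): 20349·t ≡ 11 − 2201 = -2190 (mod 16).
    Reduce coefficients mod 16: 13·t ≡ 2 (mod 16).
    The inverse of 13 mod 16 is 5 (since 13·5 = 65 = 4·16 + 1), so t ≡ 5·2 = 10 ≡ 10 (mod 16).
    Then x = 2201 + 20349·10 = 205691, valid modulo lcm(20349, 16) = 325584: x ≡ 205691 (mod 325584).
Verify against each original: 205691 mod 17 = 8, 205691 mod 7 = 3, 205691 mod 19 = 16, 205691 mod 9 = 5, 205691 mod 16 = 11.

x ≡ 205691 (mod 325584).


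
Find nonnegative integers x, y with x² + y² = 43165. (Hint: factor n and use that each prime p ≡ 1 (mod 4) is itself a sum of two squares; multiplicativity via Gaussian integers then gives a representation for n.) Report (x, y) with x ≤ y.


Step 1: Factor n = 43165 = 5 · 89 · 97.
Step 2: Check the mod-4 condition on each prime factor: 5 ≡ 1 (mod 4), exponent 1; 89 ≡ 1 (mod 4), exponent 1; 97 ≡ 1 (mod 4), exponent 1.
All primes ≡ 3 (mod 4) appear to even exponent (or don't appear), so by the two-squares theorem n IS expressible as a sum of two squares.
Step 3: Build a representation. Here n = 5 · 89 · 97 is a product of primes ≡ 1 (mod 4). Each prime p ≡ 1 (mod 4) is itself a sum of two squares; find a² by testing p − a² for a perfect square:
  5: 5 − 1² = 4 = 2² ⇒ 5 = 1² + 2².
  89: 89 − 1² = 88, 89 − 2² = 85, 89 − 3² = 80, 89 − 4² = 73, 89 − 5² = 64 = 8² ⇒ 89 = 5² + 8².
  97: 97 − 1² = 96, 97 − 2² = 93, 97 − 3² = 88, 97 − 4² = 81 = 9² ⇒ 97 = 4² + 9².
  Combine using the Brahmagupta–Fibonacci identity (a² + b²)(c² + d²) = (ac − bd)² + (ad + bc)² = (ac + bd)² + (ad − bc)²:
  5 · 89 = 445: from (1² + 2²)(5² + 8²), take (1·5 − 2·8, 1·8 + 2·5) = (5 − 16, 8 + 10) = (-11, 18); dropping signs (only squares matter) gives (11, 18); check 11² + 18² = 121 + 324 = 445 ✓.
  445 · 97 = 43165: from (11² + 18²)(4² + 9²), take (11·4 − 18·9, 11·9 + 18·4) = (44 − 162, 99 + 72) = (-118, 171); dropping signs (only squares matter) gives (118, 171); check 118² + 171² = 13924 + 29241 = 43165 ✓.
Step 4: Order so x ≤ y and verify: 118² + 171² = 13924 + 29241 = 43165 = n. ✓

n = 43165 = 118² + 171² (one valid representation with x ≤ y).


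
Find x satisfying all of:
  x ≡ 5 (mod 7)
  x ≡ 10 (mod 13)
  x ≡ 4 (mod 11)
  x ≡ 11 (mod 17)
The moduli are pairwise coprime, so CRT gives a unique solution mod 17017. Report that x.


Product of moduli M = 7 · 13 · 11 · 17 = 17017.
Merge one congruence at a time:
  Start: x ≡ 5 (mod 7).
  Combine with x ≡ 10 (mod 13); new modulus lcm = 91.
    Write x = 5 + 7·t and substitute into x ≡ 10 (mod 13): 7·t ≡ 10 − 5 = 5 (mod 13).
    The inverse of 7 mod 13 is 2 (since 7·2 = 14 = 1·13 + 1), so t ≡ 2·5 = 10 ≡ 10 (mod 13).
    Then x = 5 + 7·10 = 75, valid modulo lcm(7, 13) = 91: x ≡ 75 (mod 91).
  Combine with x ≡ 4 (mod 11); new modulus lcm = 1001.
    Write x = 75 + 91·t and substitute into x ≡ 4 (mod 11): 91·t ≡ 4 − 75 = -71 (mod 11).
    Reduce coefficients mod 11: 3·t ≡ 6 (mod 11).
    The inverse of 3 mod 11 is 4 (since 3·4 = 12 = 1·11 + 1), so t ≡ 4·6 = 24 ≡ 2 (mod 11).
    Then x = 75 + 91·2 = 257, valid modulo lcm(91, 11) = 1001: x ≡ 257 (mod 1001).
  Combine with x ≡ 11 (mod 17); new modulus lcm = 17017.
    Write x = 257 + 1001·t and substitute into x ≡ 11 (mod 17): 1001·t ≡ 11 − 257 = -246 (mod 17).
    Reduce coefficients mod 17: 15·t ≡ 9 (mod 17).
    The inverse of 15 mod 17 is 8 (since 15·8 = 120 = 7·17 + 1), so t ≡ 8·9 = 72 ≡ 4 (mod 17).
    Then x = 257 + 1001·4 = 4261, valid modulo lcm(1001, 17) = 17017: x ≡ 4261 (mod 17017).
Verify against each original: 4261 mod 7 = 5, 4261 mod 13 = 10, 4261 mod 11 = 4, 4261 mod 17 = 11.

x ≡ 4261 (mod 17017).


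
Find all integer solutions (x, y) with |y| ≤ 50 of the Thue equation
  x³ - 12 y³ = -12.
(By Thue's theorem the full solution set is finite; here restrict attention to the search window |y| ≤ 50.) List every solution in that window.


The equation is x³ - 12y³ = -12. For fixed y, x³ = 12·y³ − 12, so a solution requires the RHS to be a perfect cube.
Strategy: iterate y from -50 to 50, compute RHS = 12·y³ − 12, and check whether it is a (positive or negative) perfect cube.
Check small values of y:
  y = 0: RHS = -12 is not a perfect cube.
  y = 1: RHS = 0 = (0)³ ⇒ x = 0 works.
  y = -1: RHS = -24 is not a perfect cube.
  y = 2: RHS = 84 is not a perfect cube.
  y = -2: RHS = -108 is not a perfect cube.
  y = 3: RHS = 312 is not a perfect cube.
  y = -3: RHS = -336 is not a perfect cube.
Continuing the search up to |y| = 50 finds no further solutions beyond those listed.
Collected solutions: (0, 1).

Solutions (with |y| ≤ 50): (0, 1).


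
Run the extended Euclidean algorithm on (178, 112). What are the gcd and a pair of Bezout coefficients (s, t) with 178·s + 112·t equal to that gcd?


Euclidean algorithm on (178, 112) — divide until remainder is 0:
  178 = 1 · 112 + 66
  112 = 1 · 66 + 46
  66 = 1 · 46 + 20
  46 = 2 · 20 + 6
  20 = 3 · 6 + 2
  6 = 3 · 2 + 0
gcd(178, 112) = 2.
Track Bezout coefficients alongside the remainders: start with r₀ = 178 = a·1 + b·0 (s = 1, t = 0) and r₁ = 112 = a·0 + b·1 (s = 0, t = 1); each new remainder r_{k+1} = r_{k-1} − q_k·r_k inherits s_{k+1} = s_{k-1} − q_k·s_k, t_{k+1} = t_{k-1} − q_k·t_k, so r_k = a·s_k + b·t_k at every step:
  q = 1: r = 66, s = 1 − 1·0 = 1, t = 0 − 1·1 = -1  (check: 178·1 + 112·(-1) = 66)
  q = 1: r = 46, s = 0 − 1·1 = -1, t = 1 − 1·(-1) = 2  (check: 178·(-1) + 112·2 = 46)
  q = 1: r = 20, s = 1 − 1·(-1) = 2, t = -1 − 1·2 = -3  (check: 178·2 + 112·(-3) = 20)
  q = 2: r = 6, s = -1 − 2·2 = -5, t = 2 − 2·(-3) = 8  (check: 178·(-5) + 112·8 = 6)
  q = 3: r = 2, s = 2 − 3·(-5) = 17, t = -3 − 3·8 = -27  (check: 178·17 + 112·(-27) = 2)
The row with r = 2 (the gcd) gives the Bezout coefficients s = 17, t = -27.
Result: 178 · (17) + 112 · (-27) = 2.

gcd(178, 112) = 2; s = 17, t = -27 (check: 178·17 + 112·(-27) = 2).


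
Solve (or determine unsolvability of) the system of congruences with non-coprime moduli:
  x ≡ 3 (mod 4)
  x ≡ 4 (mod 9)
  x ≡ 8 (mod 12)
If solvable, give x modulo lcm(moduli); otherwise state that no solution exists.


Moduli 4, 9, 12 are not pairwise coprime, so CRT works modulo lcm(m_i) when all pairwise compatibility conditions hold.
Pairwise compatibility: gcd(m_i, m_j) must divide a_i - a_j for every pair.
Merge one congruence at a time:
  Start: x ≡ 3 (mod 4).
  Combine with x ≡ 4 (mod 9): gcd(4, 9) = 1; 4 - 3 = 1, which IS divisible by 1, so compatible.
    Write x = 3 + 4·t and substitute into x ≡ 4 (mod 9): 4·t ≡ 4 − 3 = 1 (mod 9).
    The inverse of 4 mod 9 is 7 (since 4·7 = 28 = 3·9 + 1), so t ≡ 7·1 = 7 ≡ 7 (mod 9).
    Then x = 3 + 4·7 = 31, valid modulo lcm(4, 9) = 36: x ≡ 31 (mod 36).
  Combine with x ≡ 8 (mod 12): gcd(36, 12) = 12, and 8 - 31 = -23 is NOT divisible by 12.
    ⇒ system is inconsistent (no integer solution).

No solution (the system is inconsistent).


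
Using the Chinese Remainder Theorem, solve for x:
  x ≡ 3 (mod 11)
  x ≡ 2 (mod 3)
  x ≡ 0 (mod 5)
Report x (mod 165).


Moduli 11, 3, 5 are pairwise coprime; by CRT there is a unique solution modulo M = 11 · 3 · 5 = 165.
Solve pairwise, accumulating the modulus:
  Start with x ≡ 3 (mod 11).
  Combine with x ≡ 2 (mod 3): since gcd(11, 3) = 1, we get a unique residue mod 33.
    Write x = 3 + 11·t and substitute into x ≡ 2 (mod 3): 11·t ≡ 2 − 3 = -1 (mod 3).
    Reduce coefficients mod 3: 2·t ≡ 2 (mod 3).
    The inverse of 2 mod 3 is 2 (since 2·2 = 4 = 1·3 + 1), so t ≡ 2·2 = 4 ≡ 1 (mod 3).
    Then x = 3 + 11·1 = 14, valid modulo lcm(11, 3) = 33: x ≡ 14 (mod 33).
  Combine with x ≡ 0 (mod 5): since gcd(33, 5) = 1, we get a unique residue mod 165.
    Write x = 14 + 33·t and substitute into x ≡ 0 (mod 5): 33·t ≡ 0 − 14 = -14 (mod 5).
    Reduce coefficients mod 5: 3·t ≡ 1 (mod 5).
    The inverse of 3 mod 5 is 2 (since 3·2 = 6 = 1·5 + 1), so t ≡ 2·1 = 2 ≡ 2 (mod 5).
    Then x = 14 + 33·2 = 80, valid modulo lcm(33, 5) = 165: x ≡ 80 (mod 165).
Verify: 80 mod 11 = 3 ✓, 80 mod 3 = 2 ✓, 80 mod 5 = 0 ✓.

x ≡ 80 (mod 165).


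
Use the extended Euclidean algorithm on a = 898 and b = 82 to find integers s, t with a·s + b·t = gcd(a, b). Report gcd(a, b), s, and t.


Euclidean algorithm on (898, 82) — divide until remainder is 0:
  898 = 10 · 82 + 78
  82 = 1 · 78 + 4
  78 = 19 · 4 + 2
  4 = 2 · 2 + 0
gcd(898, 82) = 2.
Track Bezout coefficients alongside the remainders: start with r₀ = 898 = a·1 + b·0 (s = 1, t = 0) and r₁ = 82 = a·0 + b·1 (s = 0, t = 1); each new remainder r_{k+1} = r_{k-1} − q_k·r_k inherits s_{k+1} = s_{k-1} − q_k·s_k, t_{k+1} = t_{k-1} − q_k·t_k, so r_k = a·s_k + b·t_k at every step:
  q = 10: r = 78, s = 1 − 10·0 = 1, t = 0 − 10·1 = -10  (check: 898·1 + 82·(-10) = 78)
  q = 1: r = 4, s = 0 − 1·1 = -1, t = 1 − 1·(-10) = 11  (check: 898·(-1) + 82·11 = 4)
  q = 19: r = 2, s = 1 − 19·(-1) = 20, t = -10 − 19·11 = -219  (check: 898·20 + 82·(-219) = 2)
The row with r = 2 (the gcd) gives the Bezout coefficients s = 20, t = -219.
Result: 898 · (20) + 82 · (-219) = 2.

gcd(898, 82) = 2; s = 20, t = -219 (check: 898·20 + 82·(-219) = 2).


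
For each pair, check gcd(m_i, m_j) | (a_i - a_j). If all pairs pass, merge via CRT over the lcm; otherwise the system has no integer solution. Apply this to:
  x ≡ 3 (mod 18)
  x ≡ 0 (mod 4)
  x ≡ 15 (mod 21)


Moduli 18, 4, 21 are not pairwise coprime, so CRT works modulo lcm(m_i) when all pairwise compatibility conditions hold.
Pairwise compatibility: gcd(m_i, m_j) must divide a_i - a_j for every pair.
Merge one congruence at a time:
  Start: x ≡ 3 (mod 18).
  Combine with x ≡ 0 (mod 4): gcd(18, 4) = 2, and 0 - 3 = -3 is NOT divisible by 2.
    ⇒ system is inconsistent (no integer solution).

No solution (the system is inconsistent).


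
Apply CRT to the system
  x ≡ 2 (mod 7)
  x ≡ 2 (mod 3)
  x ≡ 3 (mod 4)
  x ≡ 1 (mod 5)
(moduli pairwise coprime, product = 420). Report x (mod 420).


Product of moduli M = 7 · 3 · 4 · 5 = 420.
Merge one congruence at a time:
  Start: x ≡ 2 (mod 7).
  Combine with x ≡ 2 (mod 3); new modulus lcm = 21.
    Write x = 2 + 7·t and substitute into x ≡ 2 (mod 3): 7·t ≡ 2 − 2 = 0 (mod 3).
    Reduce coefficients mod 3: 1·t ≡ 0 (mod 3).
    So t ≡ 0 (mod 3).
    Then x = 2 + 7·0 = 2, valid modulo lcm(7, 3) = 21: x ≡ 2 (mod 21).
  Combine with x ≡ 3 (mod 4); new modulus lcm = 84.
    Write x = 2 + 21·t and substitute into x ≡ 3 (mod 4): 21·t ≡ 3 − 2 = 1 (mod 4).
    Reduce coefficients mod 4: 1·t ≡ 1 (mod 4).
    So t ≡ 1 (mod 4).
    Then x = 2 + 21·1 = 23, valid modulo lcm(21, 4) = 84: x ≡ 23 (mod 84).
  Combine with x ≡ 1 (mod 5); new modulus lcm = 420.
    Write x = 23 + 84·t and substitute into x ≡ 1 (mod 5): 84·t ≡ 1 − 23 = -22 (mod 5).
    Reduce coefficients mod 5: 4·t ≡ 3 (mod 5).
    The inverse of 4 mod 5 is 4 (since 4·4 = 16 = 3·5 + 1), so t ≡ 4·3 = 12 ≡ 2 (mod 5).
    Then x = 23 + 84·2 = 191, valid modulo lcm(84, 5) = 420: x ≡ 191 (mod 420).
Verify against each original: 191 mod 7 = 2, 191 mod 3 = 2, 191 mod 4 = 3, 191 mod 5 = 1.

x ≡ 191 (mod 420).


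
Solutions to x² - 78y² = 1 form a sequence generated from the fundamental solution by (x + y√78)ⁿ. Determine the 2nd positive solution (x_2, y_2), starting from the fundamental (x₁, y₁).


Step 1: Find the fundamental solution (x₁, y₁) of x² - 78y² = 1.
  Expand √78 as a continued fraction. a₀ = ⌊√78⌋ = 8; iterate m_{k+1} = d_k·a_k − m_k, d_{k+1} = (78 − m_{k+1}²)/d_k, a_{k+1} = ⌊(a₀ + m_{k+1})/d_{k+1}⌋ (starting m₀ = 0, d₀ = 1), with convergents p_k = a_k·p_{k-1} + p_{k-2}, q_k = a_k·q_{k-1} + q_{k-2} (p₋₁ = 1, q₋₁ = 0):
  k = 0: a₀ = 8; p₀/q₀ = 8/1; p₀² − 78·q₀² = 64 − 78 = -14.
  k = 1: m = 8, d = 14, a = ⌊(8 + 8)/14⌋ = 1; p/q = (1·8 + 1)/(1·1 + 0) = 9/1; p² − 78·q² = 81 − 78 = 3.
  k = 2: m = 6, d = 3, a = ⌊(8 + 6)/3⌋ = 4; p/q = (4·9 + 8)/(4·1 + 1) = 44/5; p² − 78·q² = 1936 − 1950 = -14.
  k = 3: m = 6, d = 14, a = ⌊(8 + 6)/14⌋ = 1; p/q = (1·44 + 9)/(1·5 + 1) = 53/6; p² − 78·q² = 2809 − 2808 = 1.
  The first convergent with p² − 78·q² = 1 gives the fundamental solution (x₁, y₁) = (53, 6).
Step 2: Apply the recurrence (x_{n+1}, y_{n+1}) = (x₁x_n + 78y₁y_n, x₁y_n + y₁x_n) repeatedly.
  From (x_1, y_1) = (53, 6): x_2 = 53·53 + 78·6·6 = 5617; y_2 = 53·6 + 6·53 = 636.
Step 3: Verify x_2² - 78·y_2² = 31550689 - 31550688 = 1 (should be 1). ✓

(x_1, y_1) = (53, 6); (x_2, y_2) = (5617, 636).


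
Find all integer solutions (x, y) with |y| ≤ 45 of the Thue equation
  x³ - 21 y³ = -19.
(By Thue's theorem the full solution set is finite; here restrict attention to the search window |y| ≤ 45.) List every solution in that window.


The equation is x³ - 21y³ = -19. For fixed y, x³ = 21·y³ − 19, so a solution requires the RHS to be a perfect cube.
Strategy: iterate y from -45 to 45, compute RHS = 21·y³ − 19, and check whether it is a (positive or negative) perfect cube.
Check small values of y:
  y = 0: RHS = -19 is not a perfect cube.
  y = 1: RHS = 2 is not a perfect cube.
  y = -1: RHS = -40 is not a perfect cube.
  y = 2: RHS = 149 is not a perfect cube.
  y = -2: RHS = -187 is not a perfect cube.
  y = 3: RHS = 548 is not a perfect cube.
  y = -3: RHS = -586 is not a perfect cube.
Continuing the search up to |y| = 45 finds no solutions either.
No (x, y) in the scanned range satisfies the equation.

No integer solutions with |y| ≤ 45.


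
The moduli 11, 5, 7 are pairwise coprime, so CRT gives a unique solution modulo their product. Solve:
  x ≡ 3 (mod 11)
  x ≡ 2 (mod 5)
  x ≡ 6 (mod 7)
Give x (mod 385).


Moduli 11, 5, 7 are pairwise coprime; by CRT there is a unique solution modulo M = 11 · 5 · 7 = 385.
Solve pairwise, accumulating the modulus:
  Start with x ≡ 3 (mod 11).
  Combine with x ≡ 2 (mod 5): since gcd(11, 5) = 1, we get a unique residue mod 55.
    Write x = 3 + 11·t and substitute into x ≡ 2 (mod 5): 11·t ≡ 2 − 3 = -1 (mod 5).
    Reduce coefficients mod 5: 1·t ≡ 4 (mod 5).
    So t ≡ 4 (mod 5).
    Then x = 3 + 11·4 = 47, valid modulo lcm(11, 5) = 55: x ≡ 47 (mod 55).
  Combine with x ≡ 6 (mod 7): since gcd(55, 7) = 1, we get a unique residue mod 385.
    Write x = 47 + 55·t and substitute into x ≡ 6 (mod 7): 55·t ≡ 6 − 47 = -41 (mod 7).
    Reduce coefficients mod 7: 6·t ≡ 1 (mod 7).
    The inverse of 6 mod 7 is 6 (since 6·6 = 36 = 5·7 + 1), so t ≡ 6·1 = 6 ≡ 6 (mod 7).
    Then x = 47 + 55·6 = 377, valid modulo lcm(55, 7) = 385: x ≡ 377 (mod 385).
Verify: 377 mod 11 = 3 ✓, 377 mod 5 = 2 ✓, 377 mod 7 = 6 ✓.

x ≡ 377 (mod 385).


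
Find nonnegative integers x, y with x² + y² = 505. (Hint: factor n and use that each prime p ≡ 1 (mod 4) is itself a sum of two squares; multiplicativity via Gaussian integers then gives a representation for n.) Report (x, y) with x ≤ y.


Step 1: Factor n = 505 = 5 · 101.
Step 2: Check the mod-4 condition on each prime factor: 5 ≡ 1 (mod 4), exponent 1; 101 ≡ 1 (mod 4), exponent 1.
All primes ≡ 3 (mod 4) appear to even exponent (or don't appear), so by the two-squares theorem n IS expressible as a sum of two squares.
Step 3: Build a representation. Here n = 5 · 101 is a product of primes ≡ 1 (mod 4). Each prime p ≡ 1 (mod 4) is itself a sum of two squares; find a² by testing p − a² for a perfect square:
  5: 5 − 1² = 4 = 2² ⇒ 5 = 1² + 2².
  101: 101 − 1² = 100 = 10² ⇒ 101 = 1² + 10².
  Combine using the Brahmagupta–Fibonacci identity (a² + b²)(c² + d²) = (ac − bd)² + (ad + bc)² = (ac + bd)² + (ad − bc)²:
  5 · 101 = 505: from (1² + 2²)(1² + 10²), take (1·1 − 2·10, 1·10 + 2·1) = (1 − 20, 10 + 2) = (-19, 12); dropping signs (only squares matter) gives (19, 12); check 19² + 12² = 361 + 144 = 505 ✓.
Step 4: Order so x ≤ y and verify: 12² + 19² = 144 + 361 = 505 = n. ✓

n = 505 = 12² + 19² (one valid representation with x ≤ y).
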